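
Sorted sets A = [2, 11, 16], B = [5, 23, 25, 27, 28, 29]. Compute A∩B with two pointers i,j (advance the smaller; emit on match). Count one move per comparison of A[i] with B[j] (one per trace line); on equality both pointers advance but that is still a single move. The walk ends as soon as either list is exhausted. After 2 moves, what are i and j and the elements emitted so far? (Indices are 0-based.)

i=1, j=1, emitted=[]

i=0 j=0: 2<5, i++
i=1 j=0: 11>5, j++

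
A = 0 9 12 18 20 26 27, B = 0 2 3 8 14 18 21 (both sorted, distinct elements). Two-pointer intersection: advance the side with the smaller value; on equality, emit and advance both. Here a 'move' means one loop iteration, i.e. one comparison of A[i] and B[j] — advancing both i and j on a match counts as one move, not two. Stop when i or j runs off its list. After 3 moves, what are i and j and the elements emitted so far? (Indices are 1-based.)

i=1 j=1: 0==0 emit, i++,j++
i=2 j=2: 9>2, j++
i=2 j=3: 9>3, j++

i=2, j=4, emitted=[0]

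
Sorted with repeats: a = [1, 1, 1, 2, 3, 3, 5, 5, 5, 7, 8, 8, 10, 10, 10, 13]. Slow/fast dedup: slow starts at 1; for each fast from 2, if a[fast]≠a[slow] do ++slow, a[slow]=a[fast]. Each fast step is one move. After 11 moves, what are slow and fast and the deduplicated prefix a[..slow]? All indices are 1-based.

slow=6, fast=13, prefix=[1, 2, 3, 5, 7, 8]

(s=1,f=2) a[fast]=1=a[slow] dup → fast++
(s=1,f=3) a[fast]=1=a[slow] dup → fast++
(s=1,f=4) a[fast]=2≠a[slow]=1 write a[2]=2 → slow++,fast++
(s=2,f=5) a[fast]=3≠a[slow]=2 write a[3]=3 → slow++,fast++
(s=3,f=6) a[fast]=3=a[slow] dup → fast++
(s=3,f=7) a[fast]=5≠a[slow]=3 write a[4]=5 → slow++,fast++
(s=4,f=8) a[fast]=5=a[slow] dup → fast++
(s=4,f=9) a[fast]=5=a[slow] dup → fast++
(s=4,f=10) a[fast]=7≠a[slow]=5 write a[5]=7 → slow++,fast++
(s=5,f=11) a[fast]=8≠a[slow]=7 write a[6]=8 → slow++,fast++
(s=6,f=12) a[fast]=8=a[slow] dup → fast++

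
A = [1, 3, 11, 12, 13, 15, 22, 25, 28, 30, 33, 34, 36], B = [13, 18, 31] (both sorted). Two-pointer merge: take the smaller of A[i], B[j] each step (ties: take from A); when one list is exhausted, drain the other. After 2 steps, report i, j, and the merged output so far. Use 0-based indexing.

i=0 j=0: A[i]=1<=B[j]=13 take 1, i++
i=1 j=0: A[i]=3<=B[j]=13 take 3, i++

i=2, j=0, merged so far=[1, 3]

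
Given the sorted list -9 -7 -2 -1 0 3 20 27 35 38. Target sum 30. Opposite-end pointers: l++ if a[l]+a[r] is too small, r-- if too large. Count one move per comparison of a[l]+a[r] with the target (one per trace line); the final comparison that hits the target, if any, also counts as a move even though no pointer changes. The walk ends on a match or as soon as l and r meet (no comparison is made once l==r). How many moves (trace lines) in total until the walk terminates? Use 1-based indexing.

8 moves

l=1 r=10: -9+38=29 <30, l++
l=2 r=10: -7+38=31 >30, r--
l=2 r=9: -7+35=28 <30, l++
l=3 r=9: -2+35=33 >30, r--
l=3 r=8: -2+27=25 <30, l++
l=4 r=8: -1+27=26 <30, l++
l=5 r=8: 0+27=27 <30, l++
l=6 r=8: 3+27=30, found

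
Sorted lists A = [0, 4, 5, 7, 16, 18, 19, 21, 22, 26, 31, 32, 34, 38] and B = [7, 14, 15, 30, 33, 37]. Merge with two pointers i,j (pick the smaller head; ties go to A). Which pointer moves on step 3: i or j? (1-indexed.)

i

i=1 j=1: A[i]=0<=B[j]=7 take 0, i++
i=2 j=1: A[i]=4<=B[j]=7 take 4, i++
i=3 j=1: A[i]=5<=B[j]=7 take 5, i++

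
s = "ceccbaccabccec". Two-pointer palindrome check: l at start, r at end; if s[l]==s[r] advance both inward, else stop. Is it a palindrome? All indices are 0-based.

l=0 r=13: 'c'=='c', l++,r--
l=1 r=12: 'e'=='e', l++,r--
l=2 r=11: 'c'=='c', l++,r--
l=3 r=10: 'c'=='c', l++,r--
l=4 r=9: 'b'=='b', l++,r--
l=5 r=8: 'a'=='a', l++,r--
l=6 r=7: 'c'=='c', l++,r--

palindrome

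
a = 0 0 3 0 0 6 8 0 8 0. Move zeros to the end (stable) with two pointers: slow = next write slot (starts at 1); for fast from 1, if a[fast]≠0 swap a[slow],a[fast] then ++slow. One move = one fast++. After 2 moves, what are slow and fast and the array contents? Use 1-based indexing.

slow=1 fast=1: a[fast]=0, fast++
slow=1 fast=2: a[fast]=0, fast++

slow=1, fast=3, a=[0, 0, 3, 0, 0, 6, 8, 0, 8, 0]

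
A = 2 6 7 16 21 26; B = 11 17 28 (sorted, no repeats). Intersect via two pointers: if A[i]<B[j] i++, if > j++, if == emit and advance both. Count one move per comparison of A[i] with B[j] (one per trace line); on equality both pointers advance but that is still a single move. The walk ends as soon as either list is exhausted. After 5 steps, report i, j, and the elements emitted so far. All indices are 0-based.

i=4, j=1, emitted=[]

i=0 j=0: 2<11, i++
i=1 j=0: 6<11, i++
i=2 j=0: 7<11, i++
i=3 j=0: 16>11, j++
i=3 j=1: 16<17, i++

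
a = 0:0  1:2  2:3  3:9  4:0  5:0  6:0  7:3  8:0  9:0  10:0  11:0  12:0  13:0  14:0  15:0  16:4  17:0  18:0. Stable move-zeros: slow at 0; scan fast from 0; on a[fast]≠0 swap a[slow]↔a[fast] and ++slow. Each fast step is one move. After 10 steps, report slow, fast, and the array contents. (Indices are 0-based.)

(s=0,f=0) a[fast]=0 → fast++
(s=0,f=1) a[fast]=2≠0 swap→a[0]=2 → slow++,fast++
(s=1,f=2) a[fast]=3≠0 swap→a[1]=3 → slow++,fast++
(s=2,f=3) a[fast]=9≠0 swap→a[2]=9 → slow++,fast++
(s=3,f=4) a[fast]=0 → fast++
(s=3,f=5) a[fast]=0 → fast++
(s=3,f=6) a[fast]=0 → fast++
(s=3,f=7) a[fast]=3≠0 swap→a[3]=3 → slow++,fast++
(s=4,f=8) a[fast]=0 → fast++
(s=4,f=9) a[fast]=0 → fast++

slow=4, fast=10, a=[2, 3, 9, 3, 0, 0, 0, 0, 0, 0, 0, 0, 0, 0, 0, 0, 4, 0, 0]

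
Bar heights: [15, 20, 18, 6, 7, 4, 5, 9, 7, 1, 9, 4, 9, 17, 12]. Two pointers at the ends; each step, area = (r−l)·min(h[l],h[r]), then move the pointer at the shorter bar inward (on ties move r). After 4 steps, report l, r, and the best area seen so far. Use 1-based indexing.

l=2, r=12, best area=204

l=1 r=15: min(15,12)*14=168 best=168 *, r--
l=1 r=14: min(15,17)*13=195 best=195 *, l++
l=2 r=14: min(20,17)*12=204 best=204 *, r--
l=2 r=13: min(20,9)*11=99 best=204, r--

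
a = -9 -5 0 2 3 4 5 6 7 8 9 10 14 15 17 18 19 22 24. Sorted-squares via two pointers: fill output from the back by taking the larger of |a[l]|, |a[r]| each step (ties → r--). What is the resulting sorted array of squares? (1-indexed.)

l=1 r=19: |-9|<=|24| out[19]=576, r--
l=1 r=18: |-9|<=|22| out[18]=484, r--
l=1 r=17: |-9|<=|19| out[17]=361, r--
l=1 r=16: |-9|<=|18| out[16]=324, r--
l=1 r=15: |-9|<=|17| out[15]=289, r--
l=1 r=14: |-9|<=|15| out[14]=225, r--
l=1 r=13: |-9|<=|14| out[13]=196, r--
l=1 r=12: |-9|<=|10| out[12]=100, r--
l=1 r=11: |-9|<=|9| out[11]=81, r--
l=1 r=10: |-9|>|8| out[10]=81, l++
l=2 r=10: |-5|<=|8| out[9]=64, r--
l=2 r=9: |-5|<=|7| out[8]=49, r--
l=2 r=8: |-5|<=|6| out[7]=36, r--
l=2 r=7: |-5|<=|5| out[6]=25, r--
l=2 r=6: |-5|>|4| out[5]=25, l++
l=3 r=6: |0|<=|4| out[4]=16, r--
l=3 r=5: |0|<=|3| out[3]=9, r--
l=3 r=4: |0|<=|2| out[2]=4, r--
l=3 r=3: |0|<=|0| out[1]=0, r--

[0, 4, 9, 16, 25, 25, 36, 49, 64, 81, 81, 100, 196, 225, 289, 324, 361, 484, 576]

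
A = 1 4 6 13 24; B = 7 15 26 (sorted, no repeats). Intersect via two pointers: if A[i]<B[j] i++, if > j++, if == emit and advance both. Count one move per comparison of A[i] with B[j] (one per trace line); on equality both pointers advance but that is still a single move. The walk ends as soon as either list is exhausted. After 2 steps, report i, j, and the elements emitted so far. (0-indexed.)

i=0 j=0: 1<7, i++
i=1 j=0: 4<7, i++

i=2, j=0, emitted=[]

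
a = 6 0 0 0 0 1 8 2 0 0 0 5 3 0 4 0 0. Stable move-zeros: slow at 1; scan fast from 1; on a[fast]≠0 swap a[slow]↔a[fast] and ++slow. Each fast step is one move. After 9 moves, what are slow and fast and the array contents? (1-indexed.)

slow=1 fast=1: a[fast]=6≠0 swap→a[1]=6, slow++,fast++
slow=2 fast=2: a[fast]=0, fast++
slow=2 fast=3: a[fast]=0, fast++
slow=2 fast=4: a[fast]=0, fast++
slow=2 fast=5: a[fast]=0, fast++
slow=2 fast=6: a[fast]=1≠0 swap→a[2]=1, slow++,fast++
slow=3 fast=7: a[fast]=8≠0 swap→a[3]=8, slow++,fast++
slow=4 fast=8: a[fast]=2≠0 swap→a[4]=2, slow++,fast++
slow=5 fast=9: a[fast]=0, fast++

slow=5, fast=10, a=[6, 1, 8, 2, 0, 0, 0, 0, 0, 0, 0, 5, 3, 0, 4, 0, 0]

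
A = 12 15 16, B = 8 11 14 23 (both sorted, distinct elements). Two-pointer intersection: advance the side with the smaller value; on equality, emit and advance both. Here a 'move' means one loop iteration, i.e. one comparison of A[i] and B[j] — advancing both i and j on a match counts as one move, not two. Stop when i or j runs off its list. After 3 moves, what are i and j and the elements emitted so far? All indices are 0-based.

i=1, j=2, emitted=[]

i=0 j=0: 12>8, j++
i=0 j=1: 12>11, j++
i=0 j=2: 12<14, i++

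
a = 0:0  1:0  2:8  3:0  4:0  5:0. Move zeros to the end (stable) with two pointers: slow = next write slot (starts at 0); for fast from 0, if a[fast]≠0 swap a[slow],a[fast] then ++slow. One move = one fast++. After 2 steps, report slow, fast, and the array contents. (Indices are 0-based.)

slow=0, fast=2, a=[0, 0, 8, 0, 0, 0]

(s=0,f=0) a[fast]=0 → fast++
(s=0,f=1) a[fast]=0 → fast++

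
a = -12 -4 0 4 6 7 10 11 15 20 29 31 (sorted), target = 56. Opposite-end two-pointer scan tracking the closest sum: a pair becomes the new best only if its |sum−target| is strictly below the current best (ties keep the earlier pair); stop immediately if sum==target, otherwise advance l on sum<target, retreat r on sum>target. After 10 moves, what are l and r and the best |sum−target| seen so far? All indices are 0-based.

l=0 r=11: -12+31=19 d=37 *, l++
l=1 r=11: -4+31=27 d=29 *, l++
l=2 r=11: 0+31=31 d=25 *, l++
l=3 r=11: 4+31=35 d=21 *, l++
l=4 r=11: 6+31=37 d=19 *, l++
l=5 r=11: 7+31=38 d=18 *, l++
l=6 r=11: 10+31=41 d=15 *, l++
l=7 r=11: 11+31=42 d=14 *, l++
l=8 r=11: 15+31=46 d=10 *, l++
l=9 r=11: 20+31=51 d=5 *, l++

l=10, r=11, best |Δ|=5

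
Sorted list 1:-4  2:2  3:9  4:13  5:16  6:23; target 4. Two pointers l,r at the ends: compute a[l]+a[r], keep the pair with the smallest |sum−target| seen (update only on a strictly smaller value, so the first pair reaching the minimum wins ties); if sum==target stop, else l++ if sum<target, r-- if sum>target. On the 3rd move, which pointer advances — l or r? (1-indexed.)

r

l=1 r=6: -4+23=19 d=15 *, r--
l=1 r=5: -4+16=12 d=8 *, r--
l=1 r=4: -4+13=9 d=5 *, r--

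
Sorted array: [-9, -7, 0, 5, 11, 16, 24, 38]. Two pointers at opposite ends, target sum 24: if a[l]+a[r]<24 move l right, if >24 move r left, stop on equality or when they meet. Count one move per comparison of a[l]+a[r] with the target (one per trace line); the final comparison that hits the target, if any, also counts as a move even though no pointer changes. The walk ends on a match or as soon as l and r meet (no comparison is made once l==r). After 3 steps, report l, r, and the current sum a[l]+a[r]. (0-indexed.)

l=2, r=6, sum=24

[0,7] -9+38=29 >24 → r--
[0,6] -9+24=15 <24 → l++
[1,6] -7+24=17 <24 → l++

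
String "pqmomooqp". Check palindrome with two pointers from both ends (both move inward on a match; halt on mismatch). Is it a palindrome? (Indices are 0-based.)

not a palindrome (mismatch at 2,6)

[0,8] 'p'=='p' → l++,r--
[1,7] 'q'=='q' → l++,r--
[2,6] 'm'!='o' → stop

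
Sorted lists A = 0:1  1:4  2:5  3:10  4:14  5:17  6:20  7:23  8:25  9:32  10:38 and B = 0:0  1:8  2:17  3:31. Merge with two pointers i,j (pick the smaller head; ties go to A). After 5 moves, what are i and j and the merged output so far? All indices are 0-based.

i=3, j=2, merged so far=[0, 1, 4, 5, 8]

i=0 j=0: A[i]=1>B[j]=0 take 0, j++
i=0 j=1: A[i]=1<=B[j]=8 take 1, i++
i=1 j=1: A[i]=4<=B[j]=8 take 4, i++
i=2 j=1: A[i]=5<=B[j]=8 take 5, i++
i=3 j=1: A[i]=10>B[j]=8 take 8, j++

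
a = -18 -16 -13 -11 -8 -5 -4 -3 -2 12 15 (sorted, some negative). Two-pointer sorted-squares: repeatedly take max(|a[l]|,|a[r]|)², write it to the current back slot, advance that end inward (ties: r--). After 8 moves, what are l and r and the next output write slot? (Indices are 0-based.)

l=6, r=8, next write slot=2

[0,10] |-18|>|15| out[10]=324 → l++
[1,10] |-16|>|15| out[9]=256 → l++
[2,10] |-13|<=|15| out[8]=225 → r--
[2,9] |-13|>|12| out[7]=169 → l++
[3,9] |-11|<=|12| out[6]=144 → r--
[3,8] |-11|>|-2| out[5]=121 → l++
[4,8] |-8|>|-2| out[4]=64 → l++
[5,8] |-5|>|-2| out[3]=25 → l++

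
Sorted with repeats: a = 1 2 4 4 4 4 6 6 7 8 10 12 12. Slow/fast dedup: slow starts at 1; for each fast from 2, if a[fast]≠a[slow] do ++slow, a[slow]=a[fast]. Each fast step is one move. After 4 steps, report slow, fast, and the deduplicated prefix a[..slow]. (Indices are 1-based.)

slow=3, fast=6, prefix=[1, 2, 4]

(s=1,f=2) a[fast]=2≠a[slow]=1 write a[2]=2 → slow++,fast++
(s=2,f=3) a[fast]=4≠a[slow]=2 write a[3]=4 → slow++,fast++
(s=3,f=4) a[fast]=4=a[slow] dup → fast++
(s=3,f=5) a[fast]=4=a[slow] dup → fast++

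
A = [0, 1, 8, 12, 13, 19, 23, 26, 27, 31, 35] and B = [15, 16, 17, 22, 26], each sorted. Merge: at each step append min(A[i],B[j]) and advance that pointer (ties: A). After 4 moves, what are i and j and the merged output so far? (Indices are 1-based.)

[i=1,j=1] A[i]=0<=B[j]=15 take 0 → i++
[i=2,j=1] A[i]=1<=B[j]=15 take 1 → i++
[i=3,j=1] A[i]=8<=B[j]=15 take 8 → i++
[i=4,j=1] A[i]=12<=B[j]=15 take 12 → i++

i=5, j=1, merged so far=[0, 1, 8, 12]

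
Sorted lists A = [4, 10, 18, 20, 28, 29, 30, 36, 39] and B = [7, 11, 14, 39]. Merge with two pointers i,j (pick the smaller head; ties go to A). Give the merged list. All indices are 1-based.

[i=1,j=1] A[i]=4<=B[j]=7 take 4 → i++
[i=2,j=1] A[i]=10>B[j]=7 take 7 → j++
[i=2,j=2] A[i]=10<=B[j]=11 take 10 → i++
[i=3,j=2] A[i]=18>B[j]=11 take 11 → j++
[i=3,j=3] A[i]=18>B[j]=14 take 14 → j++
[i=3,j=4] A[i]=18<=B[j]=39 take 18 → i++
[i=4,j=4] A[i]=20<=B[j]=39 take 20 → i++
[i=5,j=4] A[i]=28<=B[j]=39 take 28 → i++
[i=6,j=4] A[i]=29<=B[j]=39 take 29 → i++
[i=7,j=4] A[i]=30<=B[j]=39 take 30 → i++
[i=8,j=4] A[i]=36<=B[j]=39 take 36 → i++
[i=9,j=4] A[i]=39<=B[j]=39 take 39 → i++
[i=10,j=4] A done, take B[j]=39 → j++

[4, 7, 10, 11, 14, 18, 20, 28, 29, 30, 36, 39, 39]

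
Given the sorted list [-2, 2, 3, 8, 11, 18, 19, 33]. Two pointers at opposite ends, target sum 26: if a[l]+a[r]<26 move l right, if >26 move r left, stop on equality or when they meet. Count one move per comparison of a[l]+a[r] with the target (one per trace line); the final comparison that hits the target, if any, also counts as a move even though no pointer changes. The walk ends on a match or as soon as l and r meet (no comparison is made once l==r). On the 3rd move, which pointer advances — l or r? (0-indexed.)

l

l=0 r=7: -2+33=31 >26, r--
l=0 r=6: -2+19=17 <26, l++
l=1 r=6: 2+19=21 <26, l++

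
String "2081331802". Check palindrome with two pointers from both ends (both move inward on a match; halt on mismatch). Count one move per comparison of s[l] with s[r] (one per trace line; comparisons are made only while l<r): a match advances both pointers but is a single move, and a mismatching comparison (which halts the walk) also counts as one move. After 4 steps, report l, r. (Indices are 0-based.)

l=4, r=5

[0,9] '2'=='2' → l++,r--
[1,8] '0'=='0' → l++,r--
[2,7] '8'=='8' → l++,r--
[3,6] '1'=='1' → l++,r--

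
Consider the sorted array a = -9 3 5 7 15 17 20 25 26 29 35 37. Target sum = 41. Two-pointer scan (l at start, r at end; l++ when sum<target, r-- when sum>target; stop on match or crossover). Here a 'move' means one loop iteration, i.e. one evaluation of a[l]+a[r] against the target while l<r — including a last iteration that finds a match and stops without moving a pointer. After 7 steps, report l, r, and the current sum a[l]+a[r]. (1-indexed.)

l=5, r=9, sum=41

l=1 r=12: -9+37=28 <41, l++
l=2 r=12: 3+37=40 <41, l++
l=3 r=12: 5+37=42 >41, r--
l=3 r=11: 5+35=40 <41, l++
l=4 r=11: 7+35=42 >41, r--
l=4 r=10: 7+29=36 <41, l++
l=5 r=10: 15+29=44 >41, r--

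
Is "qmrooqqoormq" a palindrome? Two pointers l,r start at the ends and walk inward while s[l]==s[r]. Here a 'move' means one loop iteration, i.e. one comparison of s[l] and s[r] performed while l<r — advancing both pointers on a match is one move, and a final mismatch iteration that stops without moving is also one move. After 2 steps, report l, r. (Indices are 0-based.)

l=0 r=11: 'q'=='q', l++,r--
l=1 r=10: 'm'=='m', l++,r--

l=2, r=9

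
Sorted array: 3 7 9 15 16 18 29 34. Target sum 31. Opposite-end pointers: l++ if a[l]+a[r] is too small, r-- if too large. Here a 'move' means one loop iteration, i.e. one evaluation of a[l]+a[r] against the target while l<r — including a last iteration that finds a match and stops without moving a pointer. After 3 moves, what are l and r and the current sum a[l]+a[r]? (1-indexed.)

l=2, r=6, sum=25

[1,8] 3+34=37 >31 → r--
[1,7] 3+29=32 >31 → r--
[1,6] 3+18=21 <31 → l++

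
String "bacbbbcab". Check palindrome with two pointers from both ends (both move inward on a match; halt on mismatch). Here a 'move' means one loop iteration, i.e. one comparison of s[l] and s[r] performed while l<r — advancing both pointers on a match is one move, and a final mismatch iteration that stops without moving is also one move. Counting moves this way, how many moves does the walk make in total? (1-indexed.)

[1,9] 'b'=='b' → l++,r--
[2,8] 'a'=='a' → l++,r--
[3,7] 'c'=='c' → l++,r--
[4,6] 'b'=='b' → l++,r--

4 moves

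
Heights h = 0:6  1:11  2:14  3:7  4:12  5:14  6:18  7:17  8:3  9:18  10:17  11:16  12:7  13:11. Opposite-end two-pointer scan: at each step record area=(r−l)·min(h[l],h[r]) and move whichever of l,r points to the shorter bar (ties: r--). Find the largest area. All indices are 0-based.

max area = 132

[0,13] min(6,11)*13=78 best=78 * → l++
[1,13] min(11,11)*12=132 best=132 * → r--
[1,12] min(11,7)*11=77 best=132 → r--
[1,11] min(11,16)*10=110 best=132 → l++
[2,11] min(14,16)*9=126 best=132 → l++
[3,11] min(7,16)*8=56 best=132 → l++
[4,11] min(12,16)*7=84 best=132 → l++
[5,11] min(14,16)*6=84 best=132 → l++
[6,11] min(18,16)*5=80 best=132 → r--
[6,10] min(18,17)*4=68 best=132 → r--
[6,9] min(18,18)*3=54 best=132 → r--
[6,8] min(18,3)*2=6 best=132 → r--
[6,7] min(18,17)*1=17 best=132 → r--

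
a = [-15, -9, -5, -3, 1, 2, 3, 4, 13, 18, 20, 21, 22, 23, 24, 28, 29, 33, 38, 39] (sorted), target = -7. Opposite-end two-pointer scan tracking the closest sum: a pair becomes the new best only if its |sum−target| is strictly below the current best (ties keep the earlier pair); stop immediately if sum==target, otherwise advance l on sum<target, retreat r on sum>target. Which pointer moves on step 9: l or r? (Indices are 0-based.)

r

[0,19] -15+39=24 d=31 * → r--
[0,18] -15+38=23 d=30 * → r--
[0,17] -15+33=18 d=25 * → r--
[0,16] -15+29=14 d=21 * → r--
[0,15] -15+28=13 d=20 * → r--
[0,14] -15+24=9 d=16 * → r--
[0,13] -15+23=8 d=15 * → r--
[0,12] -15+22=7 d=14 * → r--
[0,11] -15+21=6 d=13 * → r--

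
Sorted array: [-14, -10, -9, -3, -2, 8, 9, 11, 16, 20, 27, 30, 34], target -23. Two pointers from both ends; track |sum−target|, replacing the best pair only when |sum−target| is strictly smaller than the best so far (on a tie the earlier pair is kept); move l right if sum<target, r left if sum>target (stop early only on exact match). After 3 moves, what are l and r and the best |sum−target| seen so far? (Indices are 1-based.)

[1,13] -14+34=20 d=43 * → r--
[1,12] -14+30=16 d=39 * → r--
[1,11] -14+27=13 d=36 * → r--

l=1, r=10, best |Δ|=36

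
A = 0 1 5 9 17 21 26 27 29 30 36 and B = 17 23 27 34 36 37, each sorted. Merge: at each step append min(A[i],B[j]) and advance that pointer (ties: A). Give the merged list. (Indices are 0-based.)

[0, 1, 5, 9, 17, 17, 21, 23, 26, 27, 27, 29, 30, 34, 36, 36, 37]

i=0 j=0: A[i]=0<=B[j]=17 take 0, i++
i=1 j=0: A[i]=1<=B[j]=17 take 1, i++
i=2 j=0: A[i]=5<=B[j]=17 take 5, i++
i=3 j=0: A[i]=9<=B[j]=17 take 9, i++
i=4 j=0: A[i]=17<=B[j]=17 take 17, i++
i=5 j=0: A[i]=21>B[j]=17 take 17, j++
i=5 j=1: A[i]=21<=B[j]=23 take 21, i++
i=6 j=1: A[i]=26>B[j]=23 take 23, j++
i=6 j=2: A[i]=26<=B[j]=27 take 26, i++
i=7 j=2: A[i]=27<=B[j]=27 take 27, i++
i=8 j=2: A[i]=29>B[j]=27 take 27, j++
i=8 j=3: A[i]=29<=B[j]=34 take 29, i++
i=9 j=3: A[i]=30<=B[j]=34 take 30, i++
i=10 j=3: A[i]=36>B[j]=34 take 34, j++
i=10 j=4: A[i]=36<=B[j]=36 take 36, i++
i=11 j=4: A done, take B[j]=36, j++
i=11 j=5: A done, take B[j]=37, j++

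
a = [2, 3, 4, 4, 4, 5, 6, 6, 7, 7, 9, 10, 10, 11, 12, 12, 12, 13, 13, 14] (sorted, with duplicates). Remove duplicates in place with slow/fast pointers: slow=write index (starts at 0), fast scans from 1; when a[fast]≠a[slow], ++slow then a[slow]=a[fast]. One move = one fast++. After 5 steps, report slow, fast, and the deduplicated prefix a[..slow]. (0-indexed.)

slow=0 fast=1: a[fast]=3≠a[slow]=2 write a[1]=3, slow++,fast++
slow=1 fast=2: a[fast]=4≠a[slow]=3 write a[2]=4, slow++,fast++
slow=2 fast=3: a[fast]=4=a[slow] dup, fast++
slow=2 fast=4: a[fast]=4=a[slow] dup, fast++
slow=2 fast=5: a[fast]=5≠a[slow]=4 write a[3]=5, slow++,fast++

slow=3, fast=6, prefix=[2, 3, 4, 5]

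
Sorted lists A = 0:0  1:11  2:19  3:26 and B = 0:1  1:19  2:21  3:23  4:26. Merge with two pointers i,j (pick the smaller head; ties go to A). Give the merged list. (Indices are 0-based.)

i=0 j=0: A[i]=0<=B[j]=1 take 0, i++
i=1 j=0: A[i]=11>B[j]=1 take 1, j++
i=1 j=1: A[i]=11<=B[j]=19 take 11, i++
i=2 j=1: A[i]=19<=B[j]=19 take 19, i++
i=3 j=1: A[i]=26>B[j]=19 take 19, j++
i=3 j=2: A[i]=26>B[j]=21 take 21, j++
i=3 j=3: A[i]=26>B[j]=23 take 23, j++
i=3 j=4: A[i]=26<=B[j]=26 take 26, i++
i=4 j=4: A done, take B[j]=26, j++

[0, 1, 11, 19, 19, 21, 23, 26, 26]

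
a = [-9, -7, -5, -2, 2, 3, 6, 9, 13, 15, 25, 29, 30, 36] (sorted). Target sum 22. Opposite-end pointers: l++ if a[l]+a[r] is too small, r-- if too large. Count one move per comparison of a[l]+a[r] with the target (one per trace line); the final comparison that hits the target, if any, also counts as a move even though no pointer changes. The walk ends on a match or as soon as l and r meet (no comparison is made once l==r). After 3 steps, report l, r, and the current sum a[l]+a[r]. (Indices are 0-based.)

l=0 r=13: -9+36=27 >22, r--
l=0 r=12: -9+30=21 <22, l++
l=1 r=12: -7+30=23 >22, r--

l=1, r=11, sum=22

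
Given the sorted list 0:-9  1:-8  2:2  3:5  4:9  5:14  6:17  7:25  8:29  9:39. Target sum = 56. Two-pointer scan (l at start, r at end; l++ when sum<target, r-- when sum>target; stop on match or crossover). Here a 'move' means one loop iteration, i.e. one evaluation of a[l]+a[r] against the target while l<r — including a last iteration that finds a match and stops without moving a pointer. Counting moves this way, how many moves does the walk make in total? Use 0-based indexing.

[0,9] -9+39=30 <56 → l++
[1,9] -8+39=31 <56 → l++
[2,9] 2+39=41 <56 → l++
[3,9] 5+39=44 <56 → l++
[4,9] 9+39=48 <56 → l++
[5,9] 14+39=53 <56 → l++
[6,9] 17+39=56 → found

7 moves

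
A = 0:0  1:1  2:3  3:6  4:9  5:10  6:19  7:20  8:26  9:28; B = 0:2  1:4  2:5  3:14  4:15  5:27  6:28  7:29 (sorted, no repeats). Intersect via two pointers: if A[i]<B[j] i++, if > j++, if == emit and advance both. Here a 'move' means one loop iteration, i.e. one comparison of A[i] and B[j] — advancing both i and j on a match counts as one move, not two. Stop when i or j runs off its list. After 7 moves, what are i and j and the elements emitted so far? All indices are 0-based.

i=0 j=0: 0<2, i++
i=1 j=0: 1<2, i++
i=2 j=0: 3>2, j++
i=2 j=1: 3<4, i++
i=3 j=1: 6>4, j++
i=3 j=2: 6>5, j++
i=3 j=3: 6<14, i++

i=4, j=3, emitted=[]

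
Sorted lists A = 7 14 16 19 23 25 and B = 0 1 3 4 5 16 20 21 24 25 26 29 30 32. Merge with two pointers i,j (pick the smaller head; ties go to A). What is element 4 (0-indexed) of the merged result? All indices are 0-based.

merged[4] = 5

[i=0,j=0] A[i]=7>B[j]=0 take 0 → j++
[i=0,j=1] A[i]=7>B[j]=1 take 1 → j++
[i=0,j=2] A[i]=7>B[j]=3 take 3 → j++
[i=0,j=3] A[i]=7>B[j]=4 take 4 → j++
[i=0,j=4] A[i]=7>B[j]=5 take 5 → j++
[i=0,j=5] A[i]=7<=B[j]=16 take 7 → i++
[i=1,j=5] A[i]=14<=B[j]=16 take 14 → i++
[i=2,j=5] A[i]=16<=B[j]=16 take 16 → i++
[i=3,j=5] A[i]=19>B[j]=16 take 16 → j++
[i=3,j=6] A[i]=19<=B[j]=20 take 19 → i++
[i=4,j=6] A[i]=23>B[j]=20 take 20 → j++
[i=4,j=7] A[i]=23>B[j]=21 take 21 → j++
[i=4,j=8] A[i]=23<=B[j]=24 take 23 → i++
[i=5,j=8] A[i]=25>B[j]=24 take 24 → j++
[i=5,j=9] A[i]=25<=B[j]=25 take 25 → i++
[i=6,j=9] A done, take B[j]=25 → j++
[i=6,j=10] A done, take B[j]=26 → j++
[i=6,j=11] A done, take B[j]=29 → j++
[i=6,j=12] A done, take B[j]=30 → j++
[i=6,j=13] A done, take B[j]=32 → j++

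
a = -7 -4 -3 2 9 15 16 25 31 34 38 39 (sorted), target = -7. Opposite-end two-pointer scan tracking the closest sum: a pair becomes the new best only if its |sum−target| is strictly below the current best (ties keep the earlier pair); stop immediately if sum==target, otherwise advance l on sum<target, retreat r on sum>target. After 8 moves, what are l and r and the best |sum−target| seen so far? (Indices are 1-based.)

l=1, r=4, best |Δ|=9

[1,12] -7+39=32 d=39 * → r--
[1,11] -7+38=31 d=38 * → r--
[1,10] -7+34=27 d=34 * → r--
[1,9] -7+31=24 d=31 * → r--
[1,8] -7+25=18 d=25 * → r--
[1,7] -7+16=9 d=16 * → r--
[1,6] -7+15=8 d=15 * → r--
[1,5] -7+9=2 d=9 * → r--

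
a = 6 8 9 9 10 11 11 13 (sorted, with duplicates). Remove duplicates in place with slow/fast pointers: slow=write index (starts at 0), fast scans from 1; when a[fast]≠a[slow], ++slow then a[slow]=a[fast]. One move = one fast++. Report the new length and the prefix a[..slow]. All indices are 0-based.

length 6; prefix = [6, 8, 9, 10, 11, 13]

(s=0,f=1) a[fast]=8≠a[slow]=6 write a[1]=8 → slow++,fast++
(s=1,f=2) a[fast]=9≠a[slow]=8 write a[2]=9 → slow++,fast++
(s=2,f=3) a[fast]=9=a[slow] dup → fast++
(s=2,f=4) a[fast]=10≠a[slow]=9 write a[3]=10 → slow++,fast++
(s=3,f=5) a[fast]=11≠a[slow]=10 write a[4]=11 → slow++,fast++
(s=4,f=6) a[fast]=11=a[slow] dup → fast++
(s=4,f=7) a[fast]=13≠a[slow]=11 write a[5]=13 → slow++,fast++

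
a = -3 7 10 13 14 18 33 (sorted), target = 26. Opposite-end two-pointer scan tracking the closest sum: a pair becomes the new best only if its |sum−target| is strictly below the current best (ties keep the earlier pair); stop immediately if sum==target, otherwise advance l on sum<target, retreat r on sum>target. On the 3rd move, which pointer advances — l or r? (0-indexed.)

l

l=0 r=6: -3+33=30 d=4 *, r--
l=0 r=5: -3+18=15 d=11, l++
l=1 r=5: 7+18=25 d=1 *, l++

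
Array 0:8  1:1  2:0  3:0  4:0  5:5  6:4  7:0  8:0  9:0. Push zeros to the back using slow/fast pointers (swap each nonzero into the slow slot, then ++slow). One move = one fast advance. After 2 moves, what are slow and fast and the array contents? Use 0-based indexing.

slow=0 fast=0: a[fast]=8≠0 swap→a[0]=8, slow++,fast++
slow=1 fast=1: a[fast]=1≠0 swap→a[1]=1, slow++,fast++

slow=2, fast=2, a=[8, 1, 0, 0, 0, 5, 4, 0, 0, 0]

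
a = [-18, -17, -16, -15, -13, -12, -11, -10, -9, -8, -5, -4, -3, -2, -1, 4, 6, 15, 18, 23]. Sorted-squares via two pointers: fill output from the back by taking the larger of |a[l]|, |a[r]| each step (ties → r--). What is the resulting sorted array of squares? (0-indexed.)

[0,19] |-18|<=|23| out[19]=529 → r--
[0,18] |-18|<=|18| out[18]=324 → r--
[0,17] |-18|>|15| out[17]=324 → l++
[1,17] |-17|>|15| out[16]=289 → l++
[2,17] |-16|>|15| out[15]=256 → l++
[3,17] |-15|<=|15| out[14]=225 → r--
[3,16] |-15|>|6| out[13]=225 → l++
[4,16] |-13|>|6| out[12]=169 → l++
[5,16] |-12|>|6| out[11]=144 → l++
[6,16] |-11|>|6| out[10]=121 → l++
[7,16] |-10|>|6| out[9]=100 → l++
[8,16] |-9|>|6| out[8]=81 → l++
[9,16] |-8|>|6| out[7]=64 → l++
[10,16] |-5|<=|6| out[6]=36 → r--
[10,15] |-5|>|4| out[5]=25 → l++
[11,15] |-4|<=|4| out[4]=16 → r--
[11,14] |-4|>|-1| out[3]=16 → l++
[12,14] |-3|>|-1| out[2]=9 → l++
[13,14] |-2|>|-1| out[1]=4 → l++
[14,14] |-1|<=|-1| out[0]=1 → r--

[1, 4, 9, 16, 16, 25, 36, 64, 81, 100, 121, 144, 169, 225, 225, 256, 289, 324, 324, 529]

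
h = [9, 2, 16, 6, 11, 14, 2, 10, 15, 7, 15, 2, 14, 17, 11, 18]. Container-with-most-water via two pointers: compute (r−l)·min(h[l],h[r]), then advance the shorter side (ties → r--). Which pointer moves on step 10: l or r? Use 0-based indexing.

l

[0,15] min(9,18)*15=135 best=135 * → l++
[1,15] min(2,18)*14=28 best=135 → l++
[2,15] min(16,18)*13=208 best=208 * → l++
[3,15] min(6,18)*12=72 best=208 → l++
[4,15] min(11,18)*11=121 best=208 → l++
[5,15] min(14,18)*10=140 best=208 → l++
[6,15] min(2,18)*9=18 best=208 → l++
[7,15] min(10,18)*8=80 best=208 → l++
[8,15] min(15,18)*7=105 best=208 → l++
[9,15] min(7,18)*6=42 best=208 → l++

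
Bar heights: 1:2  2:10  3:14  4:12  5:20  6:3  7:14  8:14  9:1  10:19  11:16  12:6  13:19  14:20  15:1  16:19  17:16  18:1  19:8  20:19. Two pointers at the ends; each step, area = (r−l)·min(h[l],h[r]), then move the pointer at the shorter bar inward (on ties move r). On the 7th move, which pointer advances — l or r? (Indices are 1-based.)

r

l=1 r=20: min(2,19)*19=38 best=38 *, l++
l=2 r=20: min(10,19)*18=180 best=180 *, l++
l=3 r=20: min(14,19)*17=238 best=238 *, l++
l=4 r=20: min(12,19)*16=192 best=238, l++
l=5 r=20: min(20,19)*15=285 best=285 *, r--
l=5 r=19: min(20,8)*14=112 best=285, r--
l=5 r=18: min(20,1)*13=13 best=285, r--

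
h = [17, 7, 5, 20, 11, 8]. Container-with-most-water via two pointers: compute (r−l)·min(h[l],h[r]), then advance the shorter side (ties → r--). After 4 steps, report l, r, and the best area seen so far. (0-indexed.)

l=2, r=3, best area=51

l=0 r=5: min(17,8)*5=40 best=40 *, r--
l=0 r=4: min(17,11)*4=44 best=44 *, r--
l=0 r=3: min(17,20)*3=51 best=51 *, l++
l=1 r=3: min(7,20)*2=14 best=51, l++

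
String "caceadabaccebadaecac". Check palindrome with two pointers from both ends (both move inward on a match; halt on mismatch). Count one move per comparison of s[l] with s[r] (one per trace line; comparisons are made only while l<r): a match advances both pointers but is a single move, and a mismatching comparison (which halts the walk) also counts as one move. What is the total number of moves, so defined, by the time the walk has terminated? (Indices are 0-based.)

[0,19] 'c'=='c' → l++,r--
[1,18] 'a'=='a' → l++,r--
[2,17] 'c'=='c' → l++,r--
[3,16] 'e'=='e' → l++,r--
[4,15] 'a'=='a' → l++,r--
[5,14] 'd'=='d' → l++,r--
[6,13] 'a'=='a' → l++,r--
[7,12] 'b'=='b' → l++,r--
[8,11] 'a'!='e' → stop

9 moves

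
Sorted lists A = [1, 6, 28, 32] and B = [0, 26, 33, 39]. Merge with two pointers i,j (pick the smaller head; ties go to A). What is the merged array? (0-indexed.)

[0, 1, 6, 26, 28, 32, 33, 39]

i=0 j=0: A[i]=1>B[j]=0 take 0, j++
i=0 j=1: A[i]=1<=B[j]=26 take 1, i++
i=1 j=1: A[i]=6<=B[j]=26 take 6, i++
i=2 j=1: A[i]=28>B[j]=26 take 26, j++
i=2 j=2: A[i]=28<=B[j]=33 take 28, i++
i=3 j=2: A[i]=32<=B[j]=33 take 32, i++
i=4 j=2: A done, take B[j]=33, j++
i=4 j=3: A done, take B[j]=39, j++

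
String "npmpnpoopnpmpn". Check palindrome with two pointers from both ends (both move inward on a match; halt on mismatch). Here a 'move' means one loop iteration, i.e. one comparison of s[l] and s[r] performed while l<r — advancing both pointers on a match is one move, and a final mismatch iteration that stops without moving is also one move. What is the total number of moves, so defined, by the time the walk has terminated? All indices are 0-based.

7 moves

l=0 r=13: 'n'=='n', l++,r--
l=1 r=12: 'p'=='p', l++,r--
l=2 r=11: 'm'=='m', l++,r--
l=3 r=10: 'p'=='p', l++,r--
l=4 r=9: 'n'=='n', l++,r--
l=5 r=8: 'p'=='p', l++,r--
l=6 r=7: 'o'=='o', l++,r--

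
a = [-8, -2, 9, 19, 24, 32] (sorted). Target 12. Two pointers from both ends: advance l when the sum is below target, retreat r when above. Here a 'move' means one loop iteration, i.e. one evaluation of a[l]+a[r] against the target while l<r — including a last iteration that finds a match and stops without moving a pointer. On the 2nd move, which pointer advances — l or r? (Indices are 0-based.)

r

[0,5] -8+32=24 >12 → r--
[0,4] -8+24=16 >12 → r--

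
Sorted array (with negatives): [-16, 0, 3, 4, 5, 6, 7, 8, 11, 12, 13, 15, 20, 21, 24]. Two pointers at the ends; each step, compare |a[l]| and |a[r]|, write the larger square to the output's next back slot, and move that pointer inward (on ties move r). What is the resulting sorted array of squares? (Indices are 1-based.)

[0, 9, 16, 25, 36, 49, 64, 121, 144, 169, 225, 256, 400, 441, 576]

l=1 r=15: |-16|<=|24| out[15]=576, r--
l=1 r=14: |-16|<=|21| out[14]=441, r--
l=1 r=13: |-16|<=|20| out[13]=400, r--
l=1 r=12: |-16|>|15| out[12]=256, l++
l=2 r=12: |0|<=|15| out[11]=225, r--
l=2 r=11: |0|<=|13| out[10]=169, r--
l=2 r=10: |0|<=|12| out[9]=144, r--
l=2 r=9: |0|<=|11| out[8]=121, r--
l=2 r=8: |0|<=|8| out[7]=64, r--
l=2 r=7: |0|<=|7| out[6]=49, r--
l=2 r=6: |0|<=|6| out[5]=36, r--
l=2 r=5: |0|<=|5| out[4]=25, r--
l=2 r=4: |0|<=|4| out[3]=16, r--
l=2 r=3: |0|<=|3| out[2]=9, r--
l=2 r=2: |0|<=|0| out[1]=0, r--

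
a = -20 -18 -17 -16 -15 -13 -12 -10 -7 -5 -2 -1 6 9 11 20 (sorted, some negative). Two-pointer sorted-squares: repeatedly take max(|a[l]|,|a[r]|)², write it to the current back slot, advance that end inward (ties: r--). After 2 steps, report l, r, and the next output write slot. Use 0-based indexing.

l=0 r=15: |-20|<=|20| out[15]=400, r--
l=0 r=14: |-20|>|11| out[14]=400, l++

l=1, r=14, next write slot=13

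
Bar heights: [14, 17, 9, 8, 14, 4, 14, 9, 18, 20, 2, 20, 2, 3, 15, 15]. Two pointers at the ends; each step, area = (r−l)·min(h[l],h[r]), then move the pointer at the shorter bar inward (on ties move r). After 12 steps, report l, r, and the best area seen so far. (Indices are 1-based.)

l=9, r=12, best area=210

[1,16] min(14,15)*15=210 best=210 * → l++
[2,16] min(17,15)*14=210 best=210 → r--
[2,15] min(17,15)*13=195 best=210 → r--
[2,14] min(17,3)*12=36 best=210 → r--
[2,13] min(17,2)*11=22 best=210 → r--
[2,12] min(17,20)*10=170 best=210 → l++
[3,12] min(9,20)*9=81 best=210 → l++
[4,12] min(8,20)*8=64 best=210 → l++
[5,12] min(14,20)*7=98 best=210 → l++
[6,12] min(4,20)*6=24 best=210 → l++
[7,12] min(14,20)*5=70 best=210 → l++
[8,12] min(9,20)*4=36 best=210 → l++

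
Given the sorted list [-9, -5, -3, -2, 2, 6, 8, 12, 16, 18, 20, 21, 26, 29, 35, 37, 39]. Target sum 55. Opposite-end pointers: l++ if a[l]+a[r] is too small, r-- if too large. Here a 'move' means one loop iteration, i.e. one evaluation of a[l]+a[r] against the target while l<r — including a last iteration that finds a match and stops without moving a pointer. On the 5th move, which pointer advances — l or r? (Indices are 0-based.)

l=0 r=16: -9+39=30 <55, l++
l=1 r=16: -5+39=34 <55, l++
l=2 r=16: -3+39=36 <55, l++
l=3 r=16: -2+39=37 <55, l++
l=4 r=16: 2+39=41 <55, l++

l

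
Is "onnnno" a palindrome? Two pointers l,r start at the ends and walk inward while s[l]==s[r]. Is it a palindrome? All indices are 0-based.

palindrome

l=0 r=5: 'o'=='o', l++,r--
l=1 r=4: 'n'=='n', l++,r--
l=2 r=3: 'n'=='n', l++,r--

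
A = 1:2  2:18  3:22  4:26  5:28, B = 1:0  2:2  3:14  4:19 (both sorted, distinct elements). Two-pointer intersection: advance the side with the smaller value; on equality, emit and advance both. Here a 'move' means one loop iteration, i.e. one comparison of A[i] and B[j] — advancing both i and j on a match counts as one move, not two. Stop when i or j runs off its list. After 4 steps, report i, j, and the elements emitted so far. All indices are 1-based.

i=3, j=4, emitted=[2]

[i=1,j=1] 2>0 → j++
[i=1,j=2] 2==2 emit → i++,j++
[i=2,j=3] 18>14 → j++
[i=2,j=4] 18<19 → i++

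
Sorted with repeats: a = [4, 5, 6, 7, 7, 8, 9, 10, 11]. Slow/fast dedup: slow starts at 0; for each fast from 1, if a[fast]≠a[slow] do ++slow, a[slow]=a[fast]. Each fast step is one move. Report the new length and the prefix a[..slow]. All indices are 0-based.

slow=0 fast=1: a[fast]=5≠a[slow]=4 write a[1]=5, slow++,fast++
slow=1 fast=2: a[fast]=6≠a[slow]=5 write a[2]=6, slow++,fast++
slow=2 fast=3: a[fast]=7≠a[slow]=6 write a[3]=7, slow++,fast++
slow=3 fast=4: a[fast]=7=a[slow] dup, fast++
slow=3 fast=5: a[fast]=8≠a[slow]=7 write a[4]=8, slow++,fast++
slow=4 fast=6: a[fast]=9≠a[slow]=8 write a[5]=9, slow++,fast++
slow=5 fast=7: a[fast]=10≠a[slow]=9 write a[6]=10, slow++,fast++
slow=6 fast=8: a[fast]=11≠a[slow]=10 write a[7]=11, slow++,fast++

length 8; prefix = [4, 5, 6, 7, 8, 9, 10, 11]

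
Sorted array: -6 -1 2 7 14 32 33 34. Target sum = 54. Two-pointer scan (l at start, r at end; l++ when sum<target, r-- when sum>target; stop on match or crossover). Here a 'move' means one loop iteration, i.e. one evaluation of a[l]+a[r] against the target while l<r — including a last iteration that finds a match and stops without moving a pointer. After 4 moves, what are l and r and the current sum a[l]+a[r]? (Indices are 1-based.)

l=1 r=8: -6+34=28 <54, l++
l=2 r=8: -1+34=33 <54, l++
l=3 r=8: 2+34=36 <54, l++
l=4 r=8: 7+34=41 <54, l++

l=5, r=8, sum=48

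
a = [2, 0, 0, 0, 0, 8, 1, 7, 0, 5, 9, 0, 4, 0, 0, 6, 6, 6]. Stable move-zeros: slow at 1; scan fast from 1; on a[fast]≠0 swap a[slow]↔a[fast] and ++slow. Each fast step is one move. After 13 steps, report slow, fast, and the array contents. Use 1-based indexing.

slow=8, fast=14, a=[2, 8, 1, 7, 5, 9, 4, 0, 0, 0, 0, 0, 0, 0, 0, 6, 6, 6]

(s=1,f=1) a[fast]=2≠0 swap→a[1]=2 → slow++,fast++
(s=2,f=2) a[fast]=0 → fast++
(s=2,f=3) a[fast]=0 → fast++
(s=2,f=4) a[fast]=0 → fast++
(s=2,f=5) a[fast]=0 → fast++
(s=2,f=6) a[fast]=8≠0 swap→a[2]=8 → slow++,fast++
(s=3,f=7) a[fast]=1≠0 swap→a[3]=1 → slow++,fast++
(s=4,f=8) a[fast]=7≠0 swap→a[4]=7 → slow++,fast++
(s=5,f=9) a[fast]=0 → fast++
(s=5,f=10) a[fast]=5≠0 swap→a[5]=5 → slow++,fast++
(s=6,f=11) a[fast]=9≠0 swap→a[6]=9 → slow++,fast++
(s=7,f=12) a[fast]=0 → fast++
(s=7,f=13) a[fast]=4≠0 swap→a[7]=4 → slow++,fast++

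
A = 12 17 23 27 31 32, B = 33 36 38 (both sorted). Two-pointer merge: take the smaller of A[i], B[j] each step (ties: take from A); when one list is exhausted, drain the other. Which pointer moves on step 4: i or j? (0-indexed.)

[i=0,j=0] A[i]=12<=B[j]=33 take 12 → i++
[i=1,j=0] A[i]=17<=B[j]=33 take 17 → i++
[i=2,j=0] A[i]=23<=B[j]=33 take 23 → i++
[i=3,j=0] A[i]=27<=B[j]=33 take 27 → i++

i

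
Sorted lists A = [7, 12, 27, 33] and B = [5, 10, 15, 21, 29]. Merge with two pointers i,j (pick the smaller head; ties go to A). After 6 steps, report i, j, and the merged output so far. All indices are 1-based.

i=1 j=1: A[i]=7>B[j]=5 take 5, j++
i=1 j=2: A[i]=7<=B[j]=10 take 7, i++
i=2 j=2: A[i]=12>B[j]=10 take 10, j++
i=2 j=3: A[i]=12<=B[j]=15 take 12, i++
i=3 j=3: A[i]=27>B[j]=15 take 15, j++
i=3 j=4: A[i]=27>B[j]=21 take 21, j++

i=3, j=5, merged so far=[5, 7, 10, 12, 15, 21]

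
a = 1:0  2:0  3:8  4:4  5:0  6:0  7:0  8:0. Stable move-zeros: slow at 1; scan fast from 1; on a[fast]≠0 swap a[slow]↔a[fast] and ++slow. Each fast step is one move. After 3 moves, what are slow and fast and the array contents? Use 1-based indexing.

slow=2, fast=4, a=[8, 0, 0, 4, 0, 0, 0, 0]

slow=1 fast=1: a[fast]=0, fast++
slow=1 fast=2: a[fast]=0, fast++
slow=1 fast=3: a[fast]=8≠0 swap→a[1]=8, slow++,fast++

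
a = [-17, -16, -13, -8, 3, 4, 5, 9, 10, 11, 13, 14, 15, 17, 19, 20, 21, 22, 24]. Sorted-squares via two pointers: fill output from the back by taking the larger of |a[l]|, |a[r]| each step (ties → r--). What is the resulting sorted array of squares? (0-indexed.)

[0,18] |-17|<=|24| out[18]=576 → r--
[0,17] |-17|<=|22| out[17]=484 → r--
[0,16] |-17|<=|21| out[16]=441 → r--
[0,15] |-17|<=|20| out[15]=400 → r--
[0,14] |-17|<=|19| out[14]=361 → r--
[0,13] |-17|<=|17| out[13]=289 → r--
[0,12] |-17|>|15| out[12]=289 → l++
[1,12] |-16|>|15| out[11]=256 → l++
[2,12] |-13|<=|15| out[10]=225 → r--
[2,11] |-13|<=|14| out[9]=196 → r--
[2,10] |-13|<=|13| out[8]=169 → r--
[2,9] |-13|>|11| out[7]=169 → l++
[3,9] |-8|<=|11| out[6]=121 → r--
[3,8] |-8|<=|10| out[5]=100 → r--
[3,7] |-8|<=|9| out[4]=81 → r--
[3,6] |-8|>|5| out[3]=64 → l++
[4,6] |3|<=|5| out[2]=25 → r--
[4,5] |3|<=|4| out[1]=16 → r--
[4,4] |3|<=|3| out[0]=9 → r--

[9, 16, 25, 64, 81, 100, 121, 169, 169, 196, 225, 256, 289, 289, 361, 400, 441, 484, 576]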